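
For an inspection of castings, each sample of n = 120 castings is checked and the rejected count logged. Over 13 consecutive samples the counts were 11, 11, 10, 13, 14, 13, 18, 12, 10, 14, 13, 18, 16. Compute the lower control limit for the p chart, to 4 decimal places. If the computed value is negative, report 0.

p̄ = Σdᵢ / (k·n) = 173 / (13 × 120) = 0.11090
LCL = p̄ − 3·√(p̄(1−p̄)/n) = 0.11090 − 3 × 0.02866 = 0.02490

0.0249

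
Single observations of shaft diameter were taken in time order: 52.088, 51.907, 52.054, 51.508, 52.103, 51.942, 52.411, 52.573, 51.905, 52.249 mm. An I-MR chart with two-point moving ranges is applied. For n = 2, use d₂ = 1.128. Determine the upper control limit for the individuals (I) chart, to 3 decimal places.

X̄ = (52.088 + 51.907 + 52.054 + 51.508 + 52.103 + 51.942 + 52.411 + 52.573 + 51.905 + 52.249) / 10 = 52.0740
Moving ranges: 0.181, 0.147, 0.546, 0.595, 0.161, 0.469, 0.162, 0.668, 0.344; M̄R̄ = 3.2730 / 9 = 0.3637
UCL = X̄ + 3·M̄R̄/d₂ = 52.0740 + 3 × 0.3637 / 1.128 = 53.0412

53.041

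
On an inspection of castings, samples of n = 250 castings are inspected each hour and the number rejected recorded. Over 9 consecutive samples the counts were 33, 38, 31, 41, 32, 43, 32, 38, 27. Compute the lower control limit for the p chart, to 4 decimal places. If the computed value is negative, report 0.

0.0742

p̄ = Σdᵢ / (k·n) = 315 / (9 × 250) = 0.14000
LCL = p̄ − 3·√(p̄(1−p̄)/n) = 0.14000 − 3 × 0.02195 = 0.07416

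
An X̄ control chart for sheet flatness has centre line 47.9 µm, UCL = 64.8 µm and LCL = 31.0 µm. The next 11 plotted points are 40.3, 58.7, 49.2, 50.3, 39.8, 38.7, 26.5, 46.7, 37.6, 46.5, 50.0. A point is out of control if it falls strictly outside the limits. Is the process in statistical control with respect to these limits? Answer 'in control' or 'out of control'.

Compare each point to [31.0, 64.8]: sample 7 = 26.5 < LCL.

out of control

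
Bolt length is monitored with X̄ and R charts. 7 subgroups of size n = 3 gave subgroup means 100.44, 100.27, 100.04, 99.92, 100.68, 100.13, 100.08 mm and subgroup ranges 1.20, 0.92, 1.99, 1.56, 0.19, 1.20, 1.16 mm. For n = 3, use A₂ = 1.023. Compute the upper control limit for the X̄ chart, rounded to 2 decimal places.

101.42

X̄̄ = (100.44 + 100.27 + 100.04 + 99.92 + 100.68 + 100.13 + 100.08) / 7 = 701.5600 / 7 = 100.2229
R̄ = (1.20 + 0.92 + 1.99 + 1.56 + 0.19 + 1.20 + 1.16) / 7 = 8.2200 / 7 = 1.1743
UCL = X̄̄ + A₂·R̄ = 100.2229 + 1.023 × 1.1743 = 101.4242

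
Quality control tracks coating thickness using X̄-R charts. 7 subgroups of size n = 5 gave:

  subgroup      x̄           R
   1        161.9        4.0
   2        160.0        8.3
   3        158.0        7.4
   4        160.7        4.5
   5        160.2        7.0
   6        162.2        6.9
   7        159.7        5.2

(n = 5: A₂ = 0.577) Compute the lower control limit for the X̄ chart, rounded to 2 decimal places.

X̄̄ = (161.9 + 160.0 + 158.0 + 160.7 + 160.2 + 162.2 + 159.7) / 7 = 1122.7000 / 7 = 160.3857
R̄ = (4.0 + 8.3 + 7.4 + 4.5 + 7.0 + 6.9 + 5.2) / 7 = 43.3000 / 7 = 6.1857
LCL = X̄̄ − A₂·R̄ = 160.3857 − 0.577 × 6.1857 = 156.8166

156.82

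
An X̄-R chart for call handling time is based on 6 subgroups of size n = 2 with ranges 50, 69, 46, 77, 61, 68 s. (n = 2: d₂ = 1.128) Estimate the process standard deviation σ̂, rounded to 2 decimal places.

54.82

R̄ = (50 + 69 + 46 + 77 + 61 + 68) / 6 = 61.8333
σ̂ = R̄ / d₂ = 61.8333 / 1.128 = 54.8168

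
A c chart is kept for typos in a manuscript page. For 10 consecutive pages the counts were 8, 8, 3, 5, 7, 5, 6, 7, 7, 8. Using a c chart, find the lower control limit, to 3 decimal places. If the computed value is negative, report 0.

0.000

c̄ = (8 + 8 + 3 + 5 + 7 + 5 + 6 + 7 + 7 + 8) / 10 = 64 / 10 = 6.4000
LCL = c̄ − 3√c̄ = 6.4000 − 3 × 2.5298 = -1.1895 → 0 (cannot be negative)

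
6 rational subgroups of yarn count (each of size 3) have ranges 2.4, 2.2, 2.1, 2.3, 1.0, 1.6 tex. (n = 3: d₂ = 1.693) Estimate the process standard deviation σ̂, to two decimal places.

1.14

R̄ = (2.4 + 2.2 + 2.1 + 2.3 + 1.0 + 1.6) / 6 = 1.9333
σ̂ = R̄ / d₂ = 1.9333 / 1.693 = 1.1420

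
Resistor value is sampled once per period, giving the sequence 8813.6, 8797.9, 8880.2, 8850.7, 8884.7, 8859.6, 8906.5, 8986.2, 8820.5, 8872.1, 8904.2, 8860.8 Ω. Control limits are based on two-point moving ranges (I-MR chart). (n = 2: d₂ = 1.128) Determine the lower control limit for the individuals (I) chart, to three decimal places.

X̄ = (8813.6 + 8797.9 + 8880.2 + 8850.7 + 8884.7 + 8859.6 + 8906.5 + 8986.2 + 8820.5 + 8872.1 + 8904.2 + 8860.8) / 12 = 8869.7500
Moving ranges: 15.7, 82.3, 29.5, 34.0, 25.1, 46.9, 79.7, 165.7, 51.6, 32.1, 43.4; M̄R̄ = 606.0000 / 11 = 55.0909
LCL = X̄ − 3·M̄R̄/d₂ = 8869.7500 − 3 × 55.0909 / 1.128 = 8723.2316

8723.232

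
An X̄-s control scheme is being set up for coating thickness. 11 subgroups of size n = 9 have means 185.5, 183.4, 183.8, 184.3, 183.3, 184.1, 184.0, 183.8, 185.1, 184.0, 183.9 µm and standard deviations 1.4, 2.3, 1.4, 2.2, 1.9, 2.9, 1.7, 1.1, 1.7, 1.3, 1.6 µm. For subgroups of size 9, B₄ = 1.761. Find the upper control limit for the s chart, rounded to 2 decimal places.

s̄ = (1.4 + 2.3 + 1.4 + 2.2 + 1.9 + 2.9 + 1.7 + 1.1 + 1.7 + 1.3 + 1.6) / 11 = 1.7727
UCL_s = B₄·s̄ = 1.761 × 1.7727 = 3.1218

3.12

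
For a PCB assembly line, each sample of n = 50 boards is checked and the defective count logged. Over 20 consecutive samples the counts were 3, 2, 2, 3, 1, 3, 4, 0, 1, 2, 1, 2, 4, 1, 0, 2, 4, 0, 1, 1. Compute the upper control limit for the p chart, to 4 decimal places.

p̄ = Σdᵢ / (k·n) = 37 / (20 × 50) = 0.03700
UCL = p̄ + 3·√(p̄(1−p̄)/n) = 0.03700 + 3 × √(0.03700×0.96300/50) = 0.03700 + 3 × 0.02669 = 0.11708

0.1171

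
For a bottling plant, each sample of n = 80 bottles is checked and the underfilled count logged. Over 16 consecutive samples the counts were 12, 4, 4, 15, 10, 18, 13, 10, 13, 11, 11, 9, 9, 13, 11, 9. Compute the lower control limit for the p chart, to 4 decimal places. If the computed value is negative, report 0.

0.0200

p̄ = Σdᵢ / (k·n) = 172 / (16 × 80) = 0.13437
LCL = p̄ − 3·√(p̄(1−p̄)/n) = 0.13437 − 3 × 0.03813 = 0.01998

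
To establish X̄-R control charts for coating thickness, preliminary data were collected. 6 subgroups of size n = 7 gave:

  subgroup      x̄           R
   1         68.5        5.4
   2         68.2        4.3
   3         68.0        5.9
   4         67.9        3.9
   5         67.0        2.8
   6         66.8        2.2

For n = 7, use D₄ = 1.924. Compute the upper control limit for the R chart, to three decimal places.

R̄ = (5.4 + 4.3 + 5.9 + 3.9 + 2.8 + 2.2) / 6 = 24.5000 / 6 = 4.0833
UCL_R = D₄·R̄ = 1.924 × 4.0833 = 7.8563

7.856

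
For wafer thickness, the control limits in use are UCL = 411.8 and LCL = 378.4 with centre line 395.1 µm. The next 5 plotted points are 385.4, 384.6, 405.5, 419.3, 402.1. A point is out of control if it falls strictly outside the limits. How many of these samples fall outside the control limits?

Compare each point to [378.4, 411.8]: sample 4 = 419.3 > UCL.

1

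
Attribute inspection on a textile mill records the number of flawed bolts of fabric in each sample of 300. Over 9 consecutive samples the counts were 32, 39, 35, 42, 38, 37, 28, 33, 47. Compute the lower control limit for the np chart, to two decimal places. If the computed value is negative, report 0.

p̄ = Σdᵢ / (k·n) = 331 / (9 × 300) = 0.12259
LCL = np̄ − 3·√(np̄(1−p̄)) = 36.7778 − 3 × 5.6806 = 19.7360

19.74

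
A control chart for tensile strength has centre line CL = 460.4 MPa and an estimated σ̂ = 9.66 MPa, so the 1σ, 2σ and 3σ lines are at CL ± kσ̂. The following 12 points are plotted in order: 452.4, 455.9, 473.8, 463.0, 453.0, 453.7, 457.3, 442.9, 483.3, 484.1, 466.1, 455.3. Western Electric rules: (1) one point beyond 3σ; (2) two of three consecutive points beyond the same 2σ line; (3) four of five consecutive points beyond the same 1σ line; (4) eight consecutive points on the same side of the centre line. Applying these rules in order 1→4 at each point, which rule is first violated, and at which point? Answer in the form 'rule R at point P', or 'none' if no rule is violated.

rule 2 at point 10

Zone of each point (C = within 1σ̂, B = 1σ̂–2σ̂, A = 2σ̂–3σ̂, * = beyond 3σ̂; sign = side of CL): 1:-C, 2:-C, 3:+B, 4:+C, 5:-C, 6:-C, 7:-C, 8:-B, 9:+A, 10:+A, 11:+C, 12:-C
Rule 2 (two of three consecutive points beyond the same 2σ limit) is satisfied at point 10.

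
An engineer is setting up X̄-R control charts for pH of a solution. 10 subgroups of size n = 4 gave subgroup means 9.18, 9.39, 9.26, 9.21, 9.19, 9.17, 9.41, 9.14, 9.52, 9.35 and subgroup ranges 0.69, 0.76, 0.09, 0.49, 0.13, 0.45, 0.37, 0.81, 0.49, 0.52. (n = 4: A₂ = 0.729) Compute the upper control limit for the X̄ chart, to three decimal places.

X̄̄ = (9.18 + 9.39 + 9.26 + 9.21 + 9.19 + 9.17 + 9.41 + 9.14 + 9.52 + 9.35) / 10 = 92.8200 / 10 = 9.2820
R̄ = (0.69 + 0.76 + 0.09 + 0.49 + 0.13 + 0.45 + 0.37 + 0.81 + 0.49 + 0.52) / 10 = 4.8000 / 10 = 0.4800
UCL = X̄̄ + A₂·R̄ = 9.2820 + 0.729 × 0.4800 = 9.6319

9.632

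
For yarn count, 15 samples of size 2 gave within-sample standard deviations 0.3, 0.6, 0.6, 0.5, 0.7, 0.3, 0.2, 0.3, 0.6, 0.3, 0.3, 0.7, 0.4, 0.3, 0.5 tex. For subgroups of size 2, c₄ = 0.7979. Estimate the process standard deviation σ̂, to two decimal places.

0.55

s̄ = (0.3 + 0.6 + 0.6 + 0.5 + 0.7 + 0.3 + 0.2 + 0.3 + 0.6 + 0.3 + 0.3 + 0.7 + 0.4 + 0.3 + 0.5) / 15 = 0.4400
σ̂ = s̄ / c₄ = 0.4400 / 0.7979 = 0.5514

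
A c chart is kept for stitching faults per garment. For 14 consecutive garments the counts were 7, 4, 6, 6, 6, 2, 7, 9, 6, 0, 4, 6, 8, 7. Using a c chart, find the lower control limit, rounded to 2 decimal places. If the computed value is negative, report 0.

0.00

c̄ = (7 + 4 + 6 + 6 + 6 + 2 + 7 + 9 + 6 + 0 + 4 + 6 + 8 + 7) / 14 = 78 / 14 = 5.5714
LCL = c̄ − 3√c̄ = 5.5714 − 3 × 2.3604 = -1.5097 → 0 (cannot be negative)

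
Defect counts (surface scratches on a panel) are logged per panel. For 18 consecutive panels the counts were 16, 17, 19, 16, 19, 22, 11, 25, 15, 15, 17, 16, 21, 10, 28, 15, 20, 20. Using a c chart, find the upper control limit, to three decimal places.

30.577

c̄ = (16 + 17 + 19 + 16 + 19 + 22 + 11 + 25 + 15 + 15 + 17 + 16 + 21 + 10 + 28 + 15 + 20 + 20) / 18 = 322 / 18 = 17.8889
UCL = c̄ + 3√c̄ = 17.8889 + 3 × √17.8889 = 17.8889 + 3 × 4.2295 = 30.5775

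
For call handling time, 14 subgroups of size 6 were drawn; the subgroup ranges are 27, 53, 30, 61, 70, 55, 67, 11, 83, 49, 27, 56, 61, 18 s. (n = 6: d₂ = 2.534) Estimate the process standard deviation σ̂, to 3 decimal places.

R̄ = (27 + 53 + 30 + 61 + 70 + 55 + 67 + 11 + 83 + 49 + 27 + 56 + 61 + 18) / 14 = 47.7143
σ̂ = R̄ / d₂ = 47.7143 / 2.534 = 18.8296

18.830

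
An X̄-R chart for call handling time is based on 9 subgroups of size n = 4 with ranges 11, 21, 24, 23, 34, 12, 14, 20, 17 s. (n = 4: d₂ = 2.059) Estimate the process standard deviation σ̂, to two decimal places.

R̄ = (11 + 21 + 24 + 23 + 34 + 12 + 14 + 20 + 17) / 9 = 19.5556
σ̂ = R̄ / d₂ = 19.5556 / 2.059 = 9.4976

9.50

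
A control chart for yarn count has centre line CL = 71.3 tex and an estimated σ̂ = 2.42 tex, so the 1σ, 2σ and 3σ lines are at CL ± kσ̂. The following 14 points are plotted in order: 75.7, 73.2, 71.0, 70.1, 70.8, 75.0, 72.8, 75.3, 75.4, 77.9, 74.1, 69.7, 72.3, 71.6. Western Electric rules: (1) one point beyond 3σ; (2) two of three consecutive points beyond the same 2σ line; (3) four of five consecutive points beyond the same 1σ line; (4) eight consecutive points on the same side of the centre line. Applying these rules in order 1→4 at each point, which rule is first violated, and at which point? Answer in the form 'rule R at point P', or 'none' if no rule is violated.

Zone of each point (C = within 1σ̂, B = 1σ̂–2σ̂, A = 2σ̂–3σ̂, * = beyond 3σ̂; sign = side of CL): 1:+B, 2:+C, 3:-C, 4:-C, 5:-C, 6:+B, 7:+C, 8:+B, 9:+B, 10:+A, 11:+B, 12:-C, 13:+C, 14:+C
Rule 3 (four of five consecutive points beyond the same 1σ limit) is satisfied at point 10.

rule 3 at point 10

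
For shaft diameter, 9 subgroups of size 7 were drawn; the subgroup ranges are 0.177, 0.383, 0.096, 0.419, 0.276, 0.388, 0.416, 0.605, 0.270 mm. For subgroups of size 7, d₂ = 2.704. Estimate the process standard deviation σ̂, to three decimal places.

0.125

R̄ = (0.177 + 0.383 + 0.096 + 0.419 + 0.276 + 0.388 + 0.416 + 0.605 + 0.270) / 9 = 0.3367
σ̂ = R̄ / d₂ = 0.3367 / 2.704 = 0.1245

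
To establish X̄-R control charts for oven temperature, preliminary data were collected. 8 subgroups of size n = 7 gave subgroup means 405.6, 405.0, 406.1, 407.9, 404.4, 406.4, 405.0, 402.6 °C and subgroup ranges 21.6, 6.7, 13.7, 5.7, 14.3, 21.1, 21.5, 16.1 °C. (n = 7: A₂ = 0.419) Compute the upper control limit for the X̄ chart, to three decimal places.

X̄̄ = (405.6 + 405.0 + 406.1 + 407.9 + 404.4 + 406.4 + 405.0 + 402.6) / 8 = 3243.0000 / 8 = 405.3750
R̄ = (21.6 + 6.7 + 13.7 + 5.7 + 14.3 + 21.1 + 21.5 + 16.1) / 8 = 120.7000 / 8 = 15.0875
UCL = X̄̄ + A₂·R̄ = 405.3750 + 0.419 × 15.0875 = 411.6967

411.697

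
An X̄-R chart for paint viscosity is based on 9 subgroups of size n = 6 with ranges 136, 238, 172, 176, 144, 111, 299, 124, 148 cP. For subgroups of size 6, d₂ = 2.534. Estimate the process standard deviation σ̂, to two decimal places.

67.88

R̄ = (136 + 238 + 172 + 176 + 144 + 111 + 299 + 124 + 148) / 9 = 172.0000
σ̂ = R̄ / d₂ = 172.0000 / 2.534 = 67.8769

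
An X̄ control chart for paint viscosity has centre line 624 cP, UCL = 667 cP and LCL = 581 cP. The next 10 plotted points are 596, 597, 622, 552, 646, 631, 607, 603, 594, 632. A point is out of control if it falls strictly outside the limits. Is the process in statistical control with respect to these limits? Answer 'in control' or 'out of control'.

Compare each point to [581, 667]: sample 4 = 552 < LCL.

out of control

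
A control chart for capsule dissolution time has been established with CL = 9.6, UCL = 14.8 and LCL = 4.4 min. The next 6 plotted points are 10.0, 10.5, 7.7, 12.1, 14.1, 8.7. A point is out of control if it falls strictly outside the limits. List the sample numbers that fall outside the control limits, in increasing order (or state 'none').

none

All 6 points lie within [4.4, 14.8].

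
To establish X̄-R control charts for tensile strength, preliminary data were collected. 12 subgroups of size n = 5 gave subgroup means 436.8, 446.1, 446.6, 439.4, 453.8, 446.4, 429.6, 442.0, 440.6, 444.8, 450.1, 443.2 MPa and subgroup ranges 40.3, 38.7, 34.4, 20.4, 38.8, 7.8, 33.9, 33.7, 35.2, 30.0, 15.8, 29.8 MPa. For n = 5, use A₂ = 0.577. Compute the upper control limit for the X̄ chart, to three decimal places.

X̄̄ = (436.8 + 446.1 + 446.6 + 439.4 + 453.8 + 446.4 + 429.6 + 442.0 + 440.6 + 444.8 + 450.1 + 443.2) / 12 = 5319.4000 / 12 = 443.2833
R̄ = (40.3 + 38.7 + 34.4 + 20.4 + 38.8 + 7.8 + 33.9 + 33.7 + 35.2 + 30.0 + 15.8 + 29.8) / 12 = 358.8000 / 12 = 29.9000
UCL = X̄̄ + A₂·R̄ = 443.2833 + 0.577 × 29.9000 = 460.5356

460.536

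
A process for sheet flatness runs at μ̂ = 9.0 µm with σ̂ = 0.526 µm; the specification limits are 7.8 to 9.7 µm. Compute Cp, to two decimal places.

Cp = (USL − LSL) / (6σ̂) = (9.7 − 7.8) / (6 × 0.526) = 1.9000 / 3.1560 = 0.6020

0.60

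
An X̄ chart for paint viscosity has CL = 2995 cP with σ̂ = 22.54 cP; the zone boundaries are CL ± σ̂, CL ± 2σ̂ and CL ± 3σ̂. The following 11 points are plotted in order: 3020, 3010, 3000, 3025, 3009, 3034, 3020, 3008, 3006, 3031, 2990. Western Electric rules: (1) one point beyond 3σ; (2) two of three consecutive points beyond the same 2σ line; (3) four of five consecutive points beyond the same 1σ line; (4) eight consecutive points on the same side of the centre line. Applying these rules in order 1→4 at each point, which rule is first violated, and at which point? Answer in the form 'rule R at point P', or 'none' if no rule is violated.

Zone of each point (C = within 1σ̂, B = 1σ̂–2σ̂, A = 2σ̂–3σ̂, * = beyond 3σ̂; sign = side of CL): 1:+B, 2:+C, 3:+C, 4:+B, 5:+C, 6:+B, 7:+B, 8:+C, 9:+C, 10:+B, 11:-C
Rule 4 (eight consecutive points on the same side of the centre line) is satisfied at point 8.

rule 4 at point 8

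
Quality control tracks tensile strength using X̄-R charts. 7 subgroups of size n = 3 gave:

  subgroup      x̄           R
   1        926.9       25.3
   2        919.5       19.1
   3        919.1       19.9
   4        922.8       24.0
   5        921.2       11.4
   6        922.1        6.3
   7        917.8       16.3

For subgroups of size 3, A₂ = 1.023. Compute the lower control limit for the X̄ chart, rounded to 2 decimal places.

X̄̄ = (926.9 + 919.5 + 919.1 + 922.8 + 921.2 + 922.1 + 917.8) / 7 = 6449.4000 / 7 = 921.3429
R̄ = (25.3 + 19.1 + 19.9 + 24.0 + 11.4 + 6.3 + 16.3) / 7 = 122.3000 / 7 = 17.4714
LCL = X̄̄ − A₂·R̄ = 921.3429 − 1.023 × 17.4714 = 903.4696

903.47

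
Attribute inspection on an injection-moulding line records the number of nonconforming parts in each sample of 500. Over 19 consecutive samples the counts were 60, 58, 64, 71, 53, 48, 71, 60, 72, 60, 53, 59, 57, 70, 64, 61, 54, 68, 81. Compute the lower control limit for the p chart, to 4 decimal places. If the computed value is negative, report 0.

0.0803

p̄ = Σdᵢ / (k·n) = 1184 / (19 × 500) = 0.12463
LCL = p̄ − 3·√(p̄(1−p̄)/n) = 0.12463 − 3 × 0.01477 = 0.08032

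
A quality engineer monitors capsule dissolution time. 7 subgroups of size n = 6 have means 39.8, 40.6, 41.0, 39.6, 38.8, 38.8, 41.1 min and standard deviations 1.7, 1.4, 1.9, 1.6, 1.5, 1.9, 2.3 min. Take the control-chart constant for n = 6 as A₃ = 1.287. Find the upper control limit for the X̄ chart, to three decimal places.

42.219

X̄̄ = (39.8 + 40.6 + 41.0 + 39.6 + 38.8 + 38.8 + 41.1) / 7 = 39.9571
s̄ = (1.7 + 1.4 + 1.9 + 1.6 + 1.5 + 1.9 + 2.3) / 7 = 1.7571
UCL = X̄̄ + A₃·s̄ = 39.9571 + 1.287 × 1.7571 = 42.2186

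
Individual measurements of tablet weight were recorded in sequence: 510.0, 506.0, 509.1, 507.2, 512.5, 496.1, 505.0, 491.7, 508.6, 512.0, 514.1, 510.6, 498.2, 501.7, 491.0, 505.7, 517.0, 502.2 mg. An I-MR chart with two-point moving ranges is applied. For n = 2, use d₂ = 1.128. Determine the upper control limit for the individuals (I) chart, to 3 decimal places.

528.356

X̄ = (510.0 + 506.0 + 509.1 + 507.2 + 512.5 + 496.1 + 505.0 + 491.7 + 508.6 + 512.0 + 514.1 + 510.6 + 498.2 + 501.7 + 491.0 + 505.7 + 517.0 + 502.2) / 18 = 505.4833
Moving ranges: 4.0, 3.1, 1.9, 5.3, 16.4, 8.9, 13.3, 16.9, 3.4, 2.1, 3.5, 12.4, 3.5, 10.7, 14.7, 11.3, 14.8; M̄R̄ = 146.2000 / 17 = 8.6000
UCL = X̄ + 3·M̄R̄/d₂ = 505.4833 + 3 × 8.6000 / 1.128 = 528.3557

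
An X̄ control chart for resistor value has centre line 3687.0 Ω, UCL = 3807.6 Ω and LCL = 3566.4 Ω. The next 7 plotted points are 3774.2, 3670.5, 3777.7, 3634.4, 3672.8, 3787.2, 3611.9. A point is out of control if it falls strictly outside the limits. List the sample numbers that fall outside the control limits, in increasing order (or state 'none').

none

All 7 points lie within [3566.4, 3807.6].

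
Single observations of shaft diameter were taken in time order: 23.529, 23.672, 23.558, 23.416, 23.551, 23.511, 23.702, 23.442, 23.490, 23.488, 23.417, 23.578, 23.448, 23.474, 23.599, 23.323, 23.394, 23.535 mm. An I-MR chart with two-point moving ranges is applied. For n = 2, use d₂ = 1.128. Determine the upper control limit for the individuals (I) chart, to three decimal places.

23.832

X̄ = (23.529 + 23.672 + 23.558 + 23.416 + 23.551 + 23.511 + 23.702 + 23.442 + 23.490 + 23.488 + 23.417 + 23.578 + 23.448 + 23.474 + 23.599 + 23.323 + 23.394 + 23.535) / 18 = 23.5071
Moving ranges: 0.143, 0.114, 0.142, 0.135, 0.040, 0.191, 0.260, 0.048, 0.002, 0.071, 0.161, 0.130, 0.026, 0.125, 0.276, 0.071, 0.141; M̄R̄ = 2.0760 / 17 = 0.1221
UCL = X̄ + 3·M̄R̄/d₂ = 23.5071 + 3 × 0.1221 / 1.128 = 23.8318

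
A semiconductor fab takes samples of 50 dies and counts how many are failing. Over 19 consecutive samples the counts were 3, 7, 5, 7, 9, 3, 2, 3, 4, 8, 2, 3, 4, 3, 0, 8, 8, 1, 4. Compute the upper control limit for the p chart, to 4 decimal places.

p̄ = Σdᵢ / (k·n) = 84 / (19 × 50) = 0.08842
UCL = p̄ + 3·√(p̄(1−p̄)/n) = 0.08842 + 3 × √(0.08842×0.91158/50) = 0.08842 + 3 × 0.04015 = 0.20887

0.2089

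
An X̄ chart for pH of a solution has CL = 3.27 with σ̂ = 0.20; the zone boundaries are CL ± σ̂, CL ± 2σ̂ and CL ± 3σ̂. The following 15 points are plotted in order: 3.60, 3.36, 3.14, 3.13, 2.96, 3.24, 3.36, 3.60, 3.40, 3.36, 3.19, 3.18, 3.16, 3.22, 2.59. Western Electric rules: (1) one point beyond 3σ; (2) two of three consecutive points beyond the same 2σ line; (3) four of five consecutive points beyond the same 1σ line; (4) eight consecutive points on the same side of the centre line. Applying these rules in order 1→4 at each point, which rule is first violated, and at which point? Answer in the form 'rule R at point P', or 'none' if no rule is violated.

Zone of each point (C = within 1σ̂, B = 1σ̂–2σ̂, A = 2σ̂–3σ̂, * = beyond 3σ̂; sign = side of CL): 1:+B, 2:+C, 3:-C, 4:-C, 5:-B, 6:-C, 7:+C, 8:+B, 9:+C, 10:+C, 11:-C, 12:-C, 13:-C, 14:-C, 15:-*
Rule 1 (one point beyond the 3σ limits) is satisfied at point 15.

rule 1 at point 15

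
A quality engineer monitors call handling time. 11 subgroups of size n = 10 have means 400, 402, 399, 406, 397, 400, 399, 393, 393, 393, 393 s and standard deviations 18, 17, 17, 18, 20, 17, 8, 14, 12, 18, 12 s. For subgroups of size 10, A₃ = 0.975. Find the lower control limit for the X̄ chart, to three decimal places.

382.570

X̄̄ = (400 + 402 + 399 + 406 + 397 + 400 + 399 + 393 + 393 + 393 + 393) / 11 = 397.7273
s̄ = (18 + 17 + 17 + 18 + 20 + 17 + 8 + 14 + 12 + 18 + 12) / 11 = 15.5455
LCL = X̄̄ − A₃·s̄ = 397.7273 − 0.975 × 15.5455 = 382.5705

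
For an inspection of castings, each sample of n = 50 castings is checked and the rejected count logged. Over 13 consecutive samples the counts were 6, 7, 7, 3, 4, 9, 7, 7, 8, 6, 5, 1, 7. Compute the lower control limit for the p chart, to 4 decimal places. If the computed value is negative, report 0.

p̄ = Σdᵢ / (k·n) = 77 / (13 × 50) = 0.11846
LCL = p̄ − 3·√(p̄(1−p̄)/n) = 0.11846 − 3 × 0.04570 = -0.01864 → 0 (negative, so LCL = 0)

0.0000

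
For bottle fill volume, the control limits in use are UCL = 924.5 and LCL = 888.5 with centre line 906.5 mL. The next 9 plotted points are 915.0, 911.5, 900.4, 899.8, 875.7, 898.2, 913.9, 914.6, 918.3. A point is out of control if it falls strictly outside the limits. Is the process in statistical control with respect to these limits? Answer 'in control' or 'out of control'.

Compare each point to [888.5, 924.5]: sample 5 = 875.7 < LCL.

out of control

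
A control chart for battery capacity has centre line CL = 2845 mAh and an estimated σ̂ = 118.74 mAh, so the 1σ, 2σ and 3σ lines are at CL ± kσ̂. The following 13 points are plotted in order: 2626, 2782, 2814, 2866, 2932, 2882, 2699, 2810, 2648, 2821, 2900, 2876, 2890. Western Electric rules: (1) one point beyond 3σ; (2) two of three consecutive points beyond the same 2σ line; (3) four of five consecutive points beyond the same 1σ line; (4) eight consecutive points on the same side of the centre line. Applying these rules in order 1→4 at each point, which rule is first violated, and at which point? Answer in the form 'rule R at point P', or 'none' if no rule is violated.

Zone of each point (C = within 1σ̂, B = 1σ̂–2σ̂, A = 2σ̂–3σ̂, * = beyond 3σ̂; sign = side of CL): 1:-B, 2:-C, 3:-C, 4:+C, 5:+C, 6:+C, 7:-B, 8:-C, 9:-B, 10:-C, 11:+C, 12:+C, 13:+C
No rule fires across all 13 points.

none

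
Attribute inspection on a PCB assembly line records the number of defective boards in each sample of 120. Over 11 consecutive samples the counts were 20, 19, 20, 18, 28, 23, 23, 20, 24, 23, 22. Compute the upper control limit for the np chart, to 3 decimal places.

p̄ = Σdᵢ / (k·n) = 240 / (11 × 120) = 0.18182
UCL = np̄ + 3·√(np̄(1−p̄)) = 21.8182 + 3 × √(21.8182×0.81818) = 21.8182 + 3 × 4.2251 = 34.4934

34.493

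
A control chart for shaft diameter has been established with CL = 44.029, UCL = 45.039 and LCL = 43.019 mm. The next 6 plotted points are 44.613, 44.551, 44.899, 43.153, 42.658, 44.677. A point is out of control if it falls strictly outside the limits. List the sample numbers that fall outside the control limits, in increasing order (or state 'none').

5

Compare each point to [43.019, 45.039]: sample 5 = 42.658 < LCL.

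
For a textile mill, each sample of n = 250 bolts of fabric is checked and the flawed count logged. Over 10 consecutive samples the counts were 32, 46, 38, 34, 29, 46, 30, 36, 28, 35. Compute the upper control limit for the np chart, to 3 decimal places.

p̄ = Σdᵢ / (k·n) = 354 / (10 × 250) = 0.14160
UCL = np̄ + 3·√(np̄(1−p̄)) = 35.4000 + 3 × √(35.4000×0.85840) = 35.4000 + 3 × 5.5125 = 51.9374

51.937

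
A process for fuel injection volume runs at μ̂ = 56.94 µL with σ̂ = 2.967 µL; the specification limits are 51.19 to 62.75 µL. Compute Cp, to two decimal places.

Cp = (USL − LSL) / (6σ̂) = (62.75 − 51.19) / (6 × 2.967) = 11.5600 / 17.8020 = 0.6494

0.65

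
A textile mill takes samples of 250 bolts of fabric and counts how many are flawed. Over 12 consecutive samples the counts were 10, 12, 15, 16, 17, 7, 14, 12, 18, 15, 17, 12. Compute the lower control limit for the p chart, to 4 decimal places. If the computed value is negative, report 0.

0.0117

p̄ = Σdᵢ / (k·n) = 165 / (12 × 250) = 0.05500
LCL = p̄ − 3·√(p̄(1−p̄)/n) = 0.05500 − 3 × 0.01442 = 0.01174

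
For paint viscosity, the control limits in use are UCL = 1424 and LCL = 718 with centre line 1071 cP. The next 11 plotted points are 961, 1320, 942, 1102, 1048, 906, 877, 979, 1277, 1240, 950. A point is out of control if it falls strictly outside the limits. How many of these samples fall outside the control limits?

0

All 11 points lie within [718, 1424].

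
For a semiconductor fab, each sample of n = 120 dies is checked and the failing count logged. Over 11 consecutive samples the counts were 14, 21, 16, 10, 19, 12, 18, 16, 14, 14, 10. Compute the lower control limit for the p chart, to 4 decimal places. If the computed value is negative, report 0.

0.0339

p̄ = Σdᵢ / (k·n) = 164 / (11 × 120) = 0.12424
LCL = p̄ − 3·√(p̄(1−p̄)/n) = 0.12424 − 3 × 0.03011 = 0.03391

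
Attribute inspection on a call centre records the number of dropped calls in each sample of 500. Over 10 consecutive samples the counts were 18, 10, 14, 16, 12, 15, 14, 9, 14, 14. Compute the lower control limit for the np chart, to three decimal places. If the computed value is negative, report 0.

p̄ = Σdᵢ / (k·n) = 136 / (10 × 500) = 0.02720
LCL = np̄ − 3·√(np̄(1−p̄)) = 13.6000 − 3 × 3.6373 = 2.6880

2.688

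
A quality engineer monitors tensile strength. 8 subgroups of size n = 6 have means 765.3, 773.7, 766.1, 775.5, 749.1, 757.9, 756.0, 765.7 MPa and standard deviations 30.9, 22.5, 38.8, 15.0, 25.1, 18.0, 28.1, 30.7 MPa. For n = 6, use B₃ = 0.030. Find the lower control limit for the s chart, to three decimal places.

s̄ = (30.9 + 22.5 + 38.8 + 15.0 + 25.1 + 18.0 + 28.1 + 30.7) / 8 = 26.1375
LCL_s = B₃·s̄ = 0.030 × 26.1375 = 0.7841

0.784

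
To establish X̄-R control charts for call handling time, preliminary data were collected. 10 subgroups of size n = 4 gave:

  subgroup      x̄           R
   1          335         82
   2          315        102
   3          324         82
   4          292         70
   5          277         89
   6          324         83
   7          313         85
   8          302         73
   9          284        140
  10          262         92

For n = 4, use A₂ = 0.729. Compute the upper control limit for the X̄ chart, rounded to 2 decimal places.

368.26

X̄̄ = (335 + 315 + 324 + 292 + 277 + 324 + 313 + 302 + 284 + 262) / 10 = 3028.0000 / 10 = 302.8000
R̄ = (82 + 102 + 82 + 70 + 89 + 83 + 85 + 73 + 140 + 92) / 10 = 898.0000 / 10 = 89.8000
UCL = X̄̄ + A₂·R̄ = 302.8000 + 0.729 × 89.8000 = 368.2642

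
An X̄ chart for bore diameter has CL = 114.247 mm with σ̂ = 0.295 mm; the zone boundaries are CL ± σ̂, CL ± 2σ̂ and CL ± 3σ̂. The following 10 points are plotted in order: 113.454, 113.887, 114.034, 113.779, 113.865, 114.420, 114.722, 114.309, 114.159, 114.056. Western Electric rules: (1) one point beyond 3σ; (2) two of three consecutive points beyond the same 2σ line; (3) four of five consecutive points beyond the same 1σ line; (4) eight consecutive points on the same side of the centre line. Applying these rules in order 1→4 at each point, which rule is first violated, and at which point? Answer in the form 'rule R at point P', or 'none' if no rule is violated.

Zone of each point (C = within 1σ̂, B = 1σ̂–2σ̂, A = 2σ̂–3σ̂, * = beyond 3σ̂; sign = side of CL): 1:-A, 2:-B, 3:-C, 4:-B, 5:-B, 6:+C, 7:+B, 8:+C, 9:-C, 10:-C
Rule 3 (four of five consecutive points beyond the same 1σ limit) is satisfied at point 5.

rule 3 at point 5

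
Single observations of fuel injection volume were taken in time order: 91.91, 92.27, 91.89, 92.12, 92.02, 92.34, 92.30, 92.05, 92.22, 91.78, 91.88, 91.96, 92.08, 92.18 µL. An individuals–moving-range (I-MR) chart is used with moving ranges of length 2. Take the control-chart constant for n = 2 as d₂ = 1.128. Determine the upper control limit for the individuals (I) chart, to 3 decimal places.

X̄ = (91.91 + 92.27 + 91.89 + 92.12 + 92.02 + 92.34 + 92.30 + 92.05 + 92.22 + 91.78 + 91.88 + 91.96 + 92.08 + 92.18) / 14 = 92.0714
Moving ranges: 0.36, 0.38, 0.23, 0.10, 0.32, 0.04, 0.25, 0.17, 0.44, 0.10, 0.08, 0.12, 0.10; M̄R̄ = 2.6900 / 13 = 0.2069
UCL = X̄ + 3·M̄R̄/d₂ = 92.0714 + 3 × 0.2069 / 1.128 = 92.6218

92.622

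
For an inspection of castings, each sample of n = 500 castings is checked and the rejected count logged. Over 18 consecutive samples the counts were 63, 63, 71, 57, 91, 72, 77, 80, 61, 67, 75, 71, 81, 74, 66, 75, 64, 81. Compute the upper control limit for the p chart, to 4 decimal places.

0.1902

p̄ = Σdᵢ / (k·n) = 1289 / (18 × 500) = 0.14322
UCL = p̄ + 3·√(p̄(1−p̄)/n) = 0.14322 + 3 × √(0.14322×0.85678/500) = 0.14322 + 3 × 0.01567 = 0.19022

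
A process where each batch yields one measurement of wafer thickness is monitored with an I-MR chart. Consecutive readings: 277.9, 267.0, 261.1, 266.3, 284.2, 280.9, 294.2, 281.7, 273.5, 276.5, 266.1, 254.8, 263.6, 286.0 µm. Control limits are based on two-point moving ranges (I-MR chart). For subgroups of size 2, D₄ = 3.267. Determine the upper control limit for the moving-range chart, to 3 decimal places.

Moving ranges: 10.9, 5.9, 5.2, 17.9, 3.3, 13.3, 12.5, 8.2, 3.0, 10.4, 11.3, 8.8, 22.4; M̄R̄ = 133.1000 / 13 = 10.2385
UCL_MR = D₄·M̄R̄ = 3.267 × 10.2385 = 33.4491

33.449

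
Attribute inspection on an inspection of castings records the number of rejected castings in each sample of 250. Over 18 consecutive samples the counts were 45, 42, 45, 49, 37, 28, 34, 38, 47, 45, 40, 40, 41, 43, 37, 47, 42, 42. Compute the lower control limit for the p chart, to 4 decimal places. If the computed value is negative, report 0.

p̄ = Σdᵢ / (k·n) = 742 / (18 × 250) = 0.16489
LCL = p̄ − 3·√(p̄(1−p̄)/n) = 0.16489 − 3 × 0.02347 = 0.09448

0.0945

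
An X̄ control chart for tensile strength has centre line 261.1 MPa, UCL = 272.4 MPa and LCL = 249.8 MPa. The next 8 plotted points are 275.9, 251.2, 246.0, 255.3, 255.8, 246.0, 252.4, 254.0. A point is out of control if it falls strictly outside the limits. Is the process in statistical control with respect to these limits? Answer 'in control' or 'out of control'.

out of control

Compare each point to [249.8, 272.4]: sample 1 = 275.9 > UCL; sample 3 = 246.0 < LCL; sample 6 = 246.0 < LCL.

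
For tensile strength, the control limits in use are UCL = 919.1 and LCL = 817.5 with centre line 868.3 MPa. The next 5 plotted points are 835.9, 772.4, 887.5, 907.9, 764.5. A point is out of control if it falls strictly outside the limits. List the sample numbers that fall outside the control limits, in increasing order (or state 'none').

2, 5

Compare each point to [817.5, 919.1]: sample 2 = 772.4 < LCL; sample 5 = 764.5 < LCL.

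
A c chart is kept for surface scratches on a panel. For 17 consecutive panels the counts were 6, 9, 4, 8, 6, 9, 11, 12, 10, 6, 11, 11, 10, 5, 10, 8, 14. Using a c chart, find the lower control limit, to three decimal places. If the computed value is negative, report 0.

c̄ = (6 + 9 + 4 + 8 + 6 + 9 + 11 + 12 + 10 + 6 + 11 + 11 + 10 + 5 + 10 + 8 + 14) / 17 = 150 / 17 = 8.8235
LCL = c̄ − 3√c̄ = 8.8235 − 3 × 2.9704 = -0.0878 → 0 (cannot be negative)

0.000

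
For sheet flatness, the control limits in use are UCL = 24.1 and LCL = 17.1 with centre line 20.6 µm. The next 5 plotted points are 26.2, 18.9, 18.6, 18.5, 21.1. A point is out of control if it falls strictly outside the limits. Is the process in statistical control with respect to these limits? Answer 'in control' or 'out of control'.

out of control

Compare each point to [17.1, 24.1]: sample 1 = 26.2 > UCL.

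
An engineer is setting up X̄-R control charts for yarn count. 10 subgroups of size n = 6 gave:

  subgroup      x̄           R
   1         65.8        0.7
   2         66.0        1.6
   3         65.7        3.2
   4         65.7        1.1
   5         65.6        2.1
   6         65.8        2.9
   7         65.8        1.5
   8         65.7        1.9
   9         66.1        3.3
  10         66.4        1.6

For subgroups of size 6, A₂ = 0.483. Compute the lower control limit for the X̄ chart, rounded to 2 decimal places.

64.90

X̄̄ = (65.8 + 66.0 + 65.7 + 65.7 + 65.6 + 65.8 + 65.8 + 65.7 + 66.1 + 66.4) / 10 = 658.6000 / 10 = 65.8600
R̄ = (0.7 + 1.6 + 3.2 + 1.1 + 2.1 + 2.9 + 1.5 + 1.9 + 3.3 + 1.6) / 10 = 19.9000 / 10 = 1.9900
LCL = X̄̄ − A₂·R̄ = 65.8600 − 0.483 × 1.9900 = 64.8988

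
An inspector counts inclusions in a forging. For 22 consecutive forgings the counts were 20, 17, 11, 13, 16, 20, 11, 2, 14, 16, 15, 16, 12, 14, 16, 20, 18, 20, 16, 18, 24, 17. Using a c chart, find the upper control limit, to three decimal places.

c̄ = (20 + 17 + 11 + 13 + 16 + 20 + 11 + 2 + 14 + 16 + 15 + 16 + 12 + 14 + 16 + 20 + 18 + 20 + 16 + 18 + 24 + 17) / 22 = 346 / 22 = 15.7273
UCL = c̄ + 3√c̄ = 15.7273 + 3 × √15.7273 = 15.7273 + 3 × 3.9658 = 27.6246

27.625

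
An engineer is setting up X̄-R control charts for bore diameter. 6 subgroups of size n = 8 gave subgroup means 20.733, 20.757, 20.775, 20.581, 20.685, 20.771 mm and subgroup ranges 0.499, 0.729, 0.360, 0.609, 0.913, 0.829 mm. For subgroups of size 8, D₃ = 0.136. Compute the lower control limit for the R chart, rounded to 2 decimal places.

R̄ = (0.499 + 0.729 + 0.360 + 0.609 + 0.913 + 0.829) / 6 = 3.9390 / 6 = 0.6565
LCL_R = D₃·R̄ = 0.136 × 0.6565 = 0.0893

0.09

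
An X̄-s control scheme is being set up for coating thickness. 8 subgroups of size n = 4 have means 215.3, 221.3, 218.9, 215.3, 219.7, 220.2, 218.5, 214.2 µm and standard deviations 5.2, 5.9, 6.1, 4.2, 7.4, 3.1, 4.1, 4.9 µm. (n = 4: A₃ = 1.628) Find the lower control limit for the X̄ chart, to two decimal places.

X̄̄ = (215.3 + 221.3 + 218.9 + 215.3 + 219.7 + 220.2 + 218.5 + 214.2) / 8 = 217.9250
s̄ = (5.2 + 5.9 + 6.1 + 4.2 + 7.4 + 3.1 + 4.1 + 4.9) / 8 = 5.1125
LCL = X̄̄ − A₃·s̄ = 217.9250 − 1.628 × 5.1125 = 209.6019

209.60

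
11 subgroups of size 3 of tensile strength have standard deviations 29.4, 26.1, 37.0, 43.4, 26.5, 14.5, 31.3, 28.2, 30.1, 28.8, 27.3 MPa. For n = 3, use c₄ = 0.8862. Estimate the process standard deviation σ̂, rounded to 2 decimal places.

33.09

s̄ = (29.4 + 26.1 + 37.0 + 43.4 + 26.5 + 14.5 + 31.3 + 28.2 + 30.1 + 28.8 + 27.3) / 11 = 29.3273
σ̂ = s̄ / c₄ = 29.3273 / 0.8862 = 33.0933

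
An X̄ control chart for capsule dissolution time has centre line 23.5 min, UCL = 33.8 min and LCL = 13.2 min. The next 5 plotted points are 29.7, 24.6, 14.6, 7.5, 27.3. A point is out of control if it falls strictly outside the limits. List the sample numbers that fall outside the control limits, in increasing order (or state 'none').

4

Compare each point to [13.2, 33.8]: sample 4 = 7.5 < LCL.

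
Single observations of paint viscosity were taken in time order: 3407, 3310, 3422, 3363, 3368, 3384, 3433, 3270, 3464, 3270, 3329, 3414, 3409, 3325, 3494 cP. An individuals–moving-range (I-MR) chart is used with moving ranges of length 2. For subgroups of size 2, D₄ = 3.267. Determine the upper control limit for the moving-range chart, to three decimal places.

301.264

Moving ranges: 97, 112, 59, 5, 16, 49, 163, 194, 194, 59, 85, 5, 84, 169; M̄R̄ = 1291.0000 / 14 = 92.2143
UCL_MR = D₄·M̄R̄ = 3.267 × 92.2143 = 301.2641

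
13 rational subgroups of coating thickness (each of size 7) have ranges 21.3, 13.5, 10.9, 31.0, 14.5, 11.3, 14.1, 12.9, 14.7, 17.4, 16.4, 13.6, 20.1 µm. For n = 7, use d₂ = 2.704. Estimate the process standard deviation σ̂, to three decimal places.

R̄ = (21.3 + 13.5 + 10.9 + 31.0 + 14.5 + 11.3 + 14.1 + 12.9 + 14.7 + 17.4 + 16.4 + 13.6 + 20.1) / 13 = 16.2846
σ̂ = R̄ / d₂ = 16.2846 / 2.704 = 6.0224

6.022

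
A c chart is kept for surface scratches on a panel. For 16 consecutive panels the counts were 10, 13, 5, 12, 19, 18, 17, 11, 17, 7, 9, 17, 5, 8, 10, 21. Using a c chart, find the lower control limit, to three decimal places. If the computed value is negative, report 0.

c̄ = (10 + 13 + 5 + 12 + 19 + 18 + 17 + 11 + 17 + 7 + 9 + 17 + 5 + 8 + 10 + 21) / 16 = 199 / 16 = 12.4375
LCL = c̄ − 3√c̄ = 12.4375 − 3 × 3.5267 = 1.8574

1.857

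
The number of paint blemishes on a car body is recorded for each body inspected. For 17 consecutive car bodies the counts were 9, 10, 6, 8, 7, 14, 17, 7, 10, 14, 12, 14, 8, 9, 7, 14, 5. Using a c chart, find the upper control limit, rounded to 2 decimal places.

19.57

c̄ = (9 + 10 + 6 + 8 + 7 + 14 + 17 + 7 + 10 + 14 + 12 + 14 + 8 + 9 + 7 + 14 + 5) / 17 = 171 / 17 = 10.0588
UCL = c̄ + 3√c̄ = 10.0588 + 3 × √10.0588 = 10.0588 + 3 × 3.1716 = 19.5735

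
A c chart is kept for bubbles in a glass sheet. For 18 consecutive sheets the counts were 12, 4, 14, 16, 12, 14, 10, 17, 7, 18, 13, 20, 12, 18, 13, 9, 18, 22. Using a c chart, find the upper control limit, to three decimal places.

c̄ = (12 + 4 + 14 + 16 + 12 + 14 + 10 + 17 + 7 + 18 + 13 + 20 + 12 + 18 + 13 + 9 + 18 + 22) / 18 = 249 / 18 = 13.8333
UCL = c̄ + 3√c̄ = 13.8333 + 3 × √13.8333 = 13.8333 + 3 × 3.7193 = 24.9913

24.991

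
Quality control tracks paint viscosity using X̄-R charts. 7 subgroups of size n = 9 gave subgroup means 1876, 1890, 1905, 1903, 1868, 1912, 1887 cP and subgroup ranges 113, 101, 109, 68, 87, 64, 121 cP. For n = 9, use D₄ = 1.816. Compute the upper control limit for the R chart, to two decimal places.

R̄ = (113 + 101 + 109 + 68 + 87 + 64 + 121) / 7 = 663.0000 / 7 = 94.7143
UCL_R = D₄·R̄ = 1.816 × 94.7143 = 172.0011

172.00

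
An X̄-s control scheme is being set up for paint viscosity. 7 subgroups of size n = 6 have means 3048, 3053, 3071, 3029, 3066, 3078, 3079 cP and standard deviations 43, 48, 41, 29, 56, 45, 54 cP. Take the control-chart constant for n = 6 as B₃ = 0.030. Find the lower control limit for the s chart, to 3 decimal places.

1.354

s̄ = (43 + 48 + 41 + 29 + 56 + 45 + 54) / 7 = 45.1429
LCL_s = B₃·s̄ = 0.030 × 45.1429 = 1.3543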